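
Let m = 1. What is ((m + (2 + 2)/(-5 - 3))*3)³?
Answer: 27/8 ≈ 3.3750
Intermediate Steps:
((m + (2 + 2)/(-5 - 3))*3)³ = ((1 + (2 + 2)/(-5 - 3))*3)³ = ((1 + 4/(-8))*3)³ = ((1 + 4*(-⅛))*3)³ = ((1 - ½)*3)³ = ((½)*3)³ = (3/2)³ = 27/8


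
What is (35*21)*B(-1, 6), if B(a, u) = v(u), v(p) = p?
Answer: 4410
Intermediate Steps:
B(a, u) = u
(35*21)*B(-1, 6) = (35*21)*6 = 735*6 = 4410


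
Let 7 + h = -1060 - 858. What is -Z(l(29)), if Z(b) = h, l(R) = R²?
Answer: 1925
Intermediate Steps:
h = -1925 (h = -7 + (-1060 - 858) = -7 - 1918 = -1925)
Z(b) = -1925
-Z(l(29)) = -1*(-1925) = 1925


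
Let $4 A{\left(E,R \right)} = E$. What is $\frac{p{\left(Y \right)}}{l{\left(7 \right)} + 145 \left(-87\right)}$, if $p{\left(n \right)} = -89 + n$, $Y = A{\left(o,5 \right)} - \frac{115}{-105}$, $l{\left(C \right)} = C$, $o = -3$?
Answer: $\frac{7447}{1059072} \approx 0.0070316$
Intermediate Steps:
$A{\left(E,R \right)} = \frac{E}{4}$
$Y = \frac{29}{84}$ ($Y = \frac{1}{4} \left(-3\right) - \frac{115}{-105} = - \frac{3}{4} - - \frac{23}{21} = - \frac{3}{4} + \frac{23}{21} = \frac{29}{84} \approx 0.34524$)
$\frac{p{\left(Y \right)}}{l{\left(7 \right)} + 145 \left(-87\right)} = \frac{-89 + \frac{29}{84}}{7 + 145 \left(-87\right)} = - \frac{7447}{84 \left(7 - 12615\right)} = - \frac{7447}{84 \left(-12608\right)} = \left(- \frac{7447}{84}\right) \left(- \frac{1}{12608}\right) = \frac{7447}{1059072}$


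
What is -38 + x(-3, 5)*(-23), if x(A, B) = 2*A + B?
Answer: -15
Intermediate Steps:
x(A, B) = B + 2*A
-38 + x(-3, 5)*(-23) = -38 + (5 + 2*(-3))*(-23) = -38 + (5 - 6)*(-23) = -38 - 1*(-23) = -38 + 23 = -15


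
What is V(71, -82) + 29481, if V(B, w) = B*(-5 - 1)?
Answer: 29055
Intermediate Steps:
V(B, w) = -6*B (V(B, w) = B*(-6) = -6*B)
V(71, -82) + 29481 = -6*71 + 29481 = -426 + 29481 = 29055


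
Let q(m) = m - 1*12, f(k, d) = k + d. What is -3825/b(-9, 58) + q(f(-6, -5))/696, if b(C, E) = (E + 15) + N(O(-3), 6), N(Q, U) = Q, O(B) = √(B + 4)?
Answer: -1331951/25752 ≈ -51.722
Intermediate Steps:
O(B) = √(4 + B)
b(C, E) = 16 + E (b(C, E) = (E + 15) + √(4 - 3) = (15 + E) + √1 = (15 + E) + 1 = 16 + E)
f(k, d) = d + k
q(m) = -12 + m (q(m) = m - 12 = -12 + m)
-3825/b(-9, 58) + q(f(-6, -5))/696 = -3825/(16 + 58) + (-12 + (-5 - 6))/696 = -3825/74 + (-12 - 11)*(1/696) = -3825*1/74 - 23*1/696 = -3825/74 - 23/696 = -1331951/25752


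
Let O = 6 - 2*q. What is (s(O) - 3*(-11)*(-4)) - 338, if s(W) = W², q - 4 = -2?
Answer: -466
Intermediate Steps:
q = 2 (q = 4 - 2 = 2)
O = 2 (O = 6 - 2*2 = 6 - 4 = 2)
(s(O) - 3*(-11)*(-4)) - 338 = (2² - 3*(-11)*(-4)) - 338 = (4 + 33*(-4)) - 338 = (4 - 132) - 338 = -128 - 338 = -466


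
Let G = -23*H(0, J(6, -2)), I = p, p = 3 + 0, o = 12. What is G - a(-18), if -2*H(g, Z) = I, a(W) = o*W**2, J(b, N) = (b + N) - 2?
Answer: -7707/2 ≈ -3853.5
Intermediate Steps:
J(b, N) = -2 + N + b (J(b, N) = (N + b) - 2 = -2 + N + b)
p = 3
I = 3
a(W) = 12*W**2
H(g, Z) = -3/2 (H(g, Z) = -1/2*3 = -3/2)
G = 69/2 (G = -23*(-3/2) = 69/2 ≈ 34.500)
G - a(-18) = 69/2 - 12*(-18)**2 = 69/2 - 12*324 = 69/2 - 1*3888 = 69/2 - 3888 = -7707/2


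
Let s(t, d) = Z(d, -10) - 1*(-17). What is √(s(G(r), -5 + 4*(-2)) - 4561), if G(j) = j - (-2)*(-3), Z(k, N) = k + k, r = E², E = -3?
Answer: I*√4570 ≈ 67.602*I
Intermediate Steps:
r = 9 (r = (-3)² = 9)
Z(k, N) = 2*k
G(j) = -6 + j (G(j) = j - 1*6 = j - 6 = -6 + j)
s(t, d) = 17 + 2*d (s(t, d) = 2*d - 1*(-17) = 2*d + 17 = 17 + 2*d)
√(s(G(r), -5 + 4*(-2)) - 4561) = √((17 + 2*(-5 + 4*(-2))) - 4561) = √((17 + 2*(-5 - 8)) - 4561) = √((17 + 2*(-13)) - 4561) = √((17 - 26) - 4561) = √(-9 - 4561) = √(-4570) = I*√4570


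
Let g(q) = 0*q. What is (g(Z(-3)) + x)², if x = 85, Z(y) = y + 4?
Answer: 7225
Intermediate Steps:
Z(y) = 4 + y
g(q) = 0
(g(Z(-3)) + x)² = (0 + 85)² = 85² = 7225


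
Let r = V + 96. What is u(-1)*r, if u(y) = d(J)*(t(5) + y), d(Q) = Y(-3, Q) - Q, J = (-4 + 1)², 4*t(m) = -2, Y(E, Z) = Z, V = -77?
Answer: 0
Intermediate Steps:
t(m) = -½ (t(m) = (¼)*(-2) = -½)
J = 9 (J = (-3)² = 9)
d(Q) = 0 (d(Q) = Q - Q = 0)
u(y) = 0 (u(y) = 0*(-½ + y) = 0)
r = 19 (r = -77 + 96 = 19)
u(-1)*r = 0*19 = 0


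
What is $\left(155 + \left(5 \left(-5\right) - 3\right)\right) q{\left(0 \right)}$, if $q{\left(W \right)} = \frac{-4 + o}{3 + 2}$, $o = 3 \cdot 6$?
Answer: $\frac{1778}{5} \approx 355.6$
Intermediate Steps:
$o = 18$
$q{\left(W \right)} = \frac{14}{5}$ ($q{\left(W \right)} = \frac{-4 + 18}{3 + 2} = \frac{14}{5}$)
$\left(155 + \left(5 \left(-5\right) - 3\right)\right) q{\left(0 \right)} = \left(155 + \left(5 \left(-5\right) - 3\right)\right) \frac{14}{5} = \left(155 - 28\right) \frac{14}{5} = 127 \cdot \frac{14}{5} = \frac{1778}{5}$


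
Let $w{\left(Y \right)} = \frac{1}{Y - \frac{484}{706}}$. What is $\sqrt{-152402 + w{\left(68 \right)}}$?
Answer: $\frac{i \sqrt{7242751942}}{218} \approx 390.39 i$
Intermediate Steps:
$w{\left(Y \right)} = \frac{1}{- \frac{242}{353} + Y}$ ($w{\left(Y \right)} = \frac{1}{Y - \frac{242}{353}} = \frac{1}{- \frac{242}{353} + Y}$)
$\sqrt{-152402 + w{\left(68 \right)}} = \sqrt{-152402 + \frac{353}{-242 + 353 \cdot 68}} = \sqrt{-152402 + \frac{353}{-242 + 24004}} = \sqrt{-152402 + \frac{353}{23762}} = \sqrt{- \frac{3621375971}{23762}} = \frac{i \sqrt{7242751942}}{218}$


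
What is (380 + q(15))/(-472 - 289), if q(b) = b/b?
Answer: -381/761 ≈ -0.50066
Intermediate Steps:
q(b) = 1
(380 + q(15))/(-472 - 289) = (380 + 1)/(-472 - 289) = 381/(-761) = 381*(-1/761) = -381/761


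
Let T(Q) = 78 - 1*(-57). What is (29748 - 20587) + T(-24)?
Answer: 9296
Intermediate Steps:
T(Q) = 135 (T(Q) = 78 + 57 = 135)
(29748 - 20587) + T(-24) = (29748 - 20587) + 135 = 9161 + 135 = 9296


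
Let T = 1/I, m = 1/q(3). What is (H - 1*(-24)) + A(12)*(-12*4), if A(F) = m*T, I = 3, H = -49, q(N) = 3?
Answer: -91/3 ≈ -30.333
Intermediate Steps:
m = ⅓ (m = 1/3 = (⅓)*1 = ⅓ ≈ 0.33333)
T = ⅓ (T = 1/3 = 1*(⅓) = ⅓ ≈ 0.33333)
A(F) = ⅑ (A(F) = (⅓)*(⅓) = ⅑)
(H - 1*(-24)) + A(12)*(-12*4) = (-49 - 1*(-24)) + (-12*4)/9 = (-49 + 24) + (⅑)*(-48) = -25 - 16/3 = -91/3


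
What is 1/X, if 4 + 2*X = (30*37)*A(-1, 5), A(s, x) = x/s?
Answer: -1/2777 ≈ -0.00036010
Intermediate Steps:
X = -2777 (X = -2 + ((30*37)*(5/(-1)))/2 = -2 + (1110*(5*(-1)))/2 = -2 + (1110*(-5))/2 = -2 + (½)*(-5550) = -2 - 2775 = -2777)
1/X = 1/(-2777) = -1/2777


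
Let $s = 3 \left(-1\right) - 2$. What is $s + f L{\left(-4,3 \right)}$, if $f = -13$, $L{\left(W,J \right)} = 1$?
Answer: $-18$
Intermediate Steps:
$s = -5$ ($s = -3 - 2 = -5$)
$s + f L{\left(-4,3 \right)} = -5 - 13 = -18$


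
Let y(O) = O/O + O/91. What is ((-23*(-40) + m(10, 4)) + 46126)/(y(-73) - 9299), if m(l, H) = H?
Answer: -4281550/846191 ≈ -5.0598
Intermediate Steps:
y(O) = 1 + O/91 (y(O) = 1 + O*(1/91) = 1 + O/91)
((-23*(-40) + m(10, 4)) + 46126)/(y(-73) - 9299) = ((-23*(-40) + 4) + 46126)/((1 + (1/91)*(-73)) - 9299) = ((920 + 4) + 46126)/((1 - 73/91) - 9299) = (924 + 46126)/(18/91 - 9299) = 47050/(-846191/91) = 47050*(-91/846191) = -4281550/846191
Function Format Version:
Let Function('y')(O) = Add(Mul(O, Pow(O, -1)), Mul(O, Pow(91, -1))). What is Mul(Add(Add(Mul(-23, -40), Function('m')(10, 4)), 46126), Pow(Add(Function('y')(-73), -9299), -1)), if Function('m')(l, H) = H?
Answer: Rational(-4281550, 846191) ≈ -5.0598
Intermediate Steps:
Function('y')(O) = Add(1, Mul(Rational(1, 91), O)) (Function('y')(O) = Add(1, Mul(O, Rational(1, 91))) = Add(1, Mul(Rational(1, 91), O)))
Mul(Add(Add(Mul(-23, -40), Function('m')(10, 4)), 46126), Pow(Add(Function('y')(-73), -9299), -1)) = Mul(Add(Add(Mul(-23, -40), 4), 46126), Pow(Add(Add(1, Mul(Rational(1, 91), -73)), -9299), -1)) = Mul(Add(Add(920, 4), 46126), Pow(Add(Add(1, Rational(-73, 91)), -9299), -1)) = Mul(Add(924, 46126), Pow(Add(Rational(18, 91), -9299), -1)) = Mul(47050, Pow(Rational(-846191, 91), -1)) = Mul(47050, Rational(-91, 846191)) = Rational(-4281550, 846191)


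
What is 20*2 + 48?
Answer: 88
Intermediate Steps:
20*2 + 48 = 40 + 48 = 88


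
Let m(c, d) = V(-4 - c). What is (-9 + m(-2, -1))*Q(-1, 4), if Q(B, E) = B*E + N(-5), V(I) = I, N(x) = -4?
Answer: 88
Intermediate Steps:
Q(B, E) = -4 + B*E (Q(B, E) = B*E - 4 = -4 + B*E)
m(c, d) = -4 - c
(-9 + m(-2, -1))*Q(-1, 4) = (-9 + (-4 - 1*(-2)))*(-4 - 1*4) = (-9 + (-4 + 2))*(-4 - 4) = (-9 - 2)*(-8) = -11*(-8) = 88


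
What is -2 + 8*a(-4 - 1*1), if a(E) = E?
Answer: -42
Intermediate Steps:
-2 + 8*a(-4 - 1*1) = -2 + 8*(-4 - 1*1) = -2 + 8*(-4 - 1) = -2 + 8*(-5) = -2 - 40 = -42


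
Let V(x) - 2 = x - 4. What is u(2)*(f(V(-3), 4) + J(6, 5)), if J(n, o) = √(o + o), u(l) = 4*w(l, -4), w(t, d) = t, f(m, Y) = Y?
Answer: 32 + 8*√10 ≈ 57.298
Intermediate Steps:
V(x) = -2 + x (V(x) = 2 + (x - 4) = 2 + (-4 + x) = -2 + x)
u(l) = 4*l
J(n, o) = √2*√o (J(n, o) = √(2*o) = √2*√o)
u(2)*(f(V(-3), 4) + J(6, 5)) = (4*2)*(4 + √2*√5) = 8*(4 + √10) = 32 + 8*√10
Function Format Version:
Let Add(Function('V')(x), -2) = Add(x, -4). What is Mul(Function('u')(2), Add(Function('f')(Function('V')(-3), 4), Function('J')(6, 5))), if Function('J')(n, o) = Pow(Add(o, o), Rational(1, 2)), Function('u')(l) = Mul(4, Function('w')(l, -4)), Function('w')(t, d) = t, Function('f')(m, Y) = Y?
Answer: Add(32, Mul(8, Pow(10, Rational(1, 2)))) ≈ 57.298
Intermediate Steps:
Function('V')(x) = Add(-2, x) (Function('V')(x) = Add(2, Add(x, -4)) = Add(2, Add(-4, x)) = Add(-2, x))
Function('u')(l) = Mul(4, l)
Function('J')(n, o) = Mul(Pow(2, Rational(1, 2)), Pow(o, Rational(1, 2))) (Function('J')(n, o) = Pow(Mul(2, o), Rational(1, 2)) = Mul(Pow(2, Rational(1, 2)), Pow(o, Rational(1, 2))))
Mul(Function('u')(2), Add(Function('f')(Function('V')(-3), 4), Function('J')(6, 5))) = Mul(Mul(4, 2), Add(4, Mul(Pow(2, Rational(1, 2)), Pow(5, Rational(1, 2))))) = Mul(8, Add(4, Pow(10, Rational(1, 2)))) = Add(32, Mul(8, Pow(10, Rational(1, 2))))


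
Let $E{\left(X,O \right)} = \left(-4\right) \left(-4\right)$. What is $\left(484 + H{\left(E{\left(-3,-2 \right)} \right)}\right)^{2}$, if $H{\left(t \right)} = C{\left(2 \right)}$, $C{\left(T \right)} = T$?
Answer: $236196$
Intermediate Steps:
$E{\left(X,O \right)} = 16$
$H{\left(t \right)} = 2$
$\left(484 + H{\left(E{\left(-3,-2 \right)} \right)}\right)^{2} = \left(484 + 2\right)^{2} = 486^{2} = 236196$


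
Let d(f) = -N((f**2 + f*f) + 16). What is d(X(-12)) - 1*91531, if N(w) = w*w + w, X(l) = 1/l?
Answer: -475909129/5184 ≈ -91804.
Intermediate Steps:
N(w) = w + w**2 (N(w) = w**2 + w = w + w**2)
d(f) = -(16 + 2*f**2)*(17 + 2*f**2) (d(f) = -((f**2 + f*f) + 16)*(1 + ((f**2 + f*f) + 16)) = -((f**2 + f**2) + 16)*(1 + ((f**2 + f**2) + 16)) = -(2*f**2 + 16)*(1 + (2*f**2 + 16)) = -(16 + 2*f**2)*(1 + (16 + 2*f**2)) = -(16 + 2*f**2)*(17 + 2*f**2))
d(X(-12)) - 1*91531 = (-272 - 66*(1/(-12))**2 - 4*(1/(-12))**4) - 1*91531 = (-272 - 66*(-1/12)**2 - 4*(-1/12)**4) - 91531 = (-272 - 66*1/144 - 4*1/20736) - 91531 = (-272 - 11/24 - 1/5184) - 91531 = -1412425/5184 - 91531 = -475909129/5184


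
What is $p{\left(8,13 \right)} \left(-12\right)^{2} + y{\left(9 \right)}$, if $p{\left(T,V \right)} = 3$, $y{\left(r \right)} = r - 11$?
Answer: $430$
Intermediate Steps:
$y{\left(r \right)} = -11 + r$
$p{\left(8,13 \right)} \left(-12\right)^{2} + y{\left(9 \right)} = 3 \left(-12\right)^{2} + \left(-11 + 9\right) = 3 \cdot 144 - 2 = 432 - 2 = 430$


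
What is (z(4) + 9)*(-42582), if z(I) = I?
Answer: -553566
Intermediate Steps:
(z(4) + 9)*(-42582) = (4 + 9)*(-42582) = 13*(-42582) = -553566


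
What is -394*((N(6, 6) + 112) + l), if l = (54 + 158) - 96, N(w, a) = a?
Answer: -92196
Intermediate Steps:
l = 116 (l = 212 - 96 = 116)
-394*((N(6, 6) + 112) + l) = -394*((6 + 112) + 116) = -394*(118 + 116) = -394*234 = -92196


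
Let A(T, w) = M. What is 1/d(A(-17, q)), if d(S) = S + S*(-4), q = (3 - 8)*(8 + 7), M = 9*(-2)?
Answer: 1/54 ≈ 0.018519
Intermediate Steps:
M = -18
q = -75 (q = -5*15 = -75)
A(T, w) = -18
d(S) = -3*S (d(S) = S - 4*S = -3*S)
1/d(A(-17, q)) = 1/(-3*(-18)) = 1/54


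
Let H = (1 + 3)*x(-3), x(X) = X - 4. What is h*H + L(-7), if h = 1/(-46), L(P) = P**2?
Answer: 1141/23 ≈ 49.609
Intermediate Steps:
x(X) = -4 + X
H = -28 (H = (1 + 3)*(-4 - 3) = 4*(-7) = -28)
h = -1/46 ≈ -0.021739
h*H + L(-7) = -1/46*(-28) + (-7)**2 = 14/23 + 49 = 1141/23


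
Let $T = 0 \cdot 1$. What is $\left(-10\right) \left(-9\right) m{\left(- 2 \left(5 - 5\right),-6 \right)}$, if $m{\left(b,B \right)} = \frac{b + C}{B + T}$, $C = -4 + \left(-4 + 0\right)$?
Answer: $120$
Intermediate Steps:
$T = 0$
$C = -8$ ($C = -4 - 4 = -8$)
$m{\left(b,B \right)} = \frac{-8 + b}{B}$ ($m{\left(b,B \right)} = \frac{b - 8}{B + 0} = \frac{-8 + b}{B}$)
$\left(-10\right) \left(-9\right) m{\left(- 2 \left(5 - 5\right),-6 \right)} = \left(-10\right) \left(-9\right) \frac{-8 - 2 \left(5 - 5\right)}{-6} = 90 \left(- \frac{-8 - 0}{6}\right) = 90 \left(- \frac{-8 + 0}{6}\right) = 90 \left(\left(- \frac{1}{6}\right) \left(-8\right)\right) = 90 \cdot \frac{4}{3} = 120$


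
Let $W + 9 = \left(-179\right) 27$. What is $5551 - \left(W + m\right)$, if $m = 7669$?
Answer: $2724$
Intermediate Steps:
$W = -4842$ ($W = -9 - 4833 = -4842$)
$5551 - \left(W + m\right) = 5551 - \left(-4842 + 7669\right) = 5551 - 2827 = 2724$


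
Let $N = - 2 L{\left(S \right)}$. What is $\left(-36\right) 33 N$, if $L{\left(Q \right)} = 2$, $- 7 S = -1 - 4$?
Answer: $4752$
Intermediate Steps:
$S = \frac{5}{7}$ ($S = - \frac{-1 - 4}{7} = \left(- \frac{1}{7}\right) \left(-5\right) = \frac{5}{7} \approx 0.71429$)
$N = -4$ ($N = \left(-2\right) 2 = -4$)
$\left(-36\right) 33 N = \left(-36\right) 33 \left(-4\right) = \left(-1188\right) \left(-4\right) = 4752$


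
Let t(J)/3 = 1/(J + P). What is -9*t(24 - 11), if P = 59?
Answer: -3/8 ≈ -0.37500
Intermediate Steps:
t(J) = 3/(59 + J) (t(J) = 3/(J + 59) = 3/(59 + J))
-9*t(24 - 11) = -27/(59 + (24 - 11)) = -27/(59 + 13) = -27/72 = -9*1/24 = -3/8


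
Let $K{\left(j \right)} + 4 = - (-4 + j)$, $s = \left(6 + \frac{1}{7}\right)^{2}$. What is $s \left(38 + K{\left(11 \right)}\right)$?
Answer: $\frac{49923}{49} \approx 1018.8$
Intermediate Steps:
$s = \frac{1849}{49}$ ($s = \left(6 + \frac{1}{7}\right)^{2} = \left(\frac{43}{7}\right)^{2} = \frac{1849}{49} \approx 37.735$)
$K{\left(j \right)} = - j$ ($K{\left(j \right)} = -4 - \left(-4 + j\right) = - j$)
$s \left(38 + K{\left(11 \right)}\right) = \frac{1849 \left(38 - 11\right)}{49} = \frac{1849}{49} \cdot 27 = \frac{49923}{49}$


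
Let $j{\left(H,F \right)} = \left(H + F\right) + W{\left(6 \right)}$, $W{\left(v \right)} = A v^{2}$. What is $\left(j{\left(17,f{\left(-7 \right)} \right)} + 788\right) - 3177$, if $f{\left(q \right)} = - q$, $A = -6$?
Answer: $-2581$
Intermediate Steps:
$W{\left(v \right)} = - 6 v^{2}$
$j{\left(H,F \right)} = -216 + F + H$ ($j{\left(H,F \right)} = \left(H + F\right) - 6 \cdot 6^{2} = \left(F + H\right) - 216 = -216 + F + H$)
$\left(j{\left(17,f{\left(-7 \right)} \right)} + 788\right) - 3177 = \left(\left(-216 - -7 + 17\right) + 788\right) - 3177 = \left(\left(-216 + 7 + 17\right) + 788\right) - 3177 = \left(-192 + 788\right) - 3177 = 596 - 3177 = -2581$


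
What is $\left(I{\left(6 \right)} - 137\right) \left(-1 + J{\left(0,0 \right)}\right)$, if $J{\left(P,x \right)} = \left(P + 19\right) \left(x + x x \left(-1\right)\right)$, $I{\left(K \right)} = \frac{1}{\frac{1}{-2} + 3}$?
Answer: $\frac{683}{5} \approx 136.6$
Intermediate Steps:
$I{\left(K \right)} = \frac{2}{5}$ ($I{\left(K \right)} = \frac{1}{- \frac{1}{2} + 3} = \frac{1}{\frac{5}{2}} = \frac{2}{5}$)
$J{\left(P,x \right)} = \left(19 + P\right) \left(x - x^{2}\right)$ ($J{\left(P,x \right)} = \left(19 + P\right) \left(x + x^{2} \left(-1\right)\right) = \left(19 + P\right) \left(x - x^{2}\right)$)
$\left(I{\left(6 \right)} - 137\right) \left(-1 + J{\left(0,0 \right)}\right) = \left(\frac{2}{5} - 137\right) \left(-1 + 0 \left(19 + 0 - 0 - 0 \cdot 0\right)\right) = - \frac{683 \left(-1 + 0 \left(19 + 0 + 0 + 0\right)\right)}{5} = - \frac{683 \left(-1 + 0 \cdot 19\right)}{5} = - \frac{683 \left(-1 + 0\right)}{5} = \left(- \frac{683}{5}\right) \left(-1\right) = \frac{683}{5}$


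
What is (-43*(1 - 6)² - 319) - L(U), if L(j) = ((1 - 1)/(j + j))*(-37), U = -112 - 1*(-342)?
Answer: -1394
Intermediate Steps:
U = 230 (U = -112 + 342 = 230)
L(j) = 0 (L(j) = (0/((2*j)))*(-37) = (0*(1/(2*j)))*(-37) = 0*(-37) = 0)
(-43*(1 - 6)² - 319) - L(U) = (-43*(1 - 6)² - 319) - 1*0 = (-43*(-5)² - 319) + 0 = (-43*25 - 319) + 0 = (-1075 - 319) + 0 = -1394 + 0 = -1394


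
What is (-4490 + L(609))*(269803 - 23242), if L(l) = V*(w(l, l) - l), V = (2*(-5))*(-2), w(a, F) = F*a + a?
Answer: 1827788745930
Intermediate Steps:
w(a, F) = a + F*a
V = 20 (V = -10*(-2) = 20)
L(l) = -20*l + 20*l*(1 + l) (L(l) = 20*(l*(1 + l) - l) = 20*(-l + l*(1 + l)) = -20*l + 20*l*(1 + l))
(-4490 + L(609))*(269803 - 23242) = (-4490 + 20*609²)*(269803 - 23242) = (-4490 + 20*370881)*246561 = (-4490 + 7417620)*246561 = 7413130*246561 = 1827788745930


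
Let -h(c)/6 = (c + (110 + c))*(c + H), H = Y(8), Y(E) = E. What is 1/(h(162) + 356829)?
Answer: -1/85851 ≈ -1.1648e-5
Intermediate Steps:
H = 8
h(c) = -6*(8 + c)*(110 + 2*c) (h(c) = -6*(c + (110 + c))*(c + 8) = -6*(110 + 2*c)*(8 + c) = -6*(8 + c)*(110 + 2*c))
1/(h(162) + 356829) = 1/((-5280 - 756*162 - 12*162**2) + 356829) = 1/((-5280 - 122472 - 12*26244) + 356829) = 1/((-5280 - 122472 - 314928) + 356829) = 1/(-442680 + 356829) = 1/(-85851) = -1/85851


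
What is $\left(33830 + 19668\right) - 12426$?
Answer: $41072$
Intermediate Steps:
$\left(33830 + 19668\right) - 12426 = 53498 - 12426 = 41072$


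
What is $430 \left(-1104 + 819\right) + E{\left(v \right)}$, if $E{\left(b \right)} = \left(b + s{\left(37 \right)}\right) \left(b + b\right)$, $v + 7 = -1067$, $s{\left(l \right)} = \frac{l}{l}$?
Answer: $2182254$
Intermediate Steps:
$s{\left(l \right)} = 1$
$v = -1074$ ($v = -7 - 1067 = -1074$)
$E{\left(b \right)} = 2 b \left(1 + b\right)$ ($E{\left(b \right)} = \left(b + 1\right) \left(b + b\right) = \left(1 + b\right) 2 b = 2 b \left(1 + b\right)$)
$430 \left(-1104 + 819\right) + E{\left(v \right)} = 430 \left(-1104 + 819\right) + 2 \left(-1074\right) \left(1 - 1074\right) = 430 \left(-285\right) + 2 \left(-1074\right) \left(-1073\right) = -122550 + 2304804 = 2182254$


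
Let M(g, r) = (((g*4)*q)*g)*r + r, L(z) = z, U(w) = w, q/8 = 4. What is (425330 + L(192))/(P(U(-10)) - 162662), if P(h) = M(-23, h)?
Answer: -212761/419896 ≈ -0.50670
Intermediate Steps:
q = 32 (q = 8*4 = 32)
M(g, r) = r + 128*r*g² (M(g, r) = (((g*4)*32)*g)*r + r = (((4*g)*32)*g)*r + r = ((128*g)*g)*r + r = (128*g²)*r + r = 128*r*g² + r = r + 128*r*g²)
P(h) = 67713*h (P(h) = h*(1 + 128*(-23)²) = h*(1 + 128*529) = h*(1 + 67712) = h*67713 = 67713*h)
(425330 + L(192))/(P(U(-10)) - 162662) = (425330 + 192)/(67713*(-10) - 162662) = 425522/(-677130 - 162662) = 425522/(-839792) = 425522*(-1/839792) = -212761/419896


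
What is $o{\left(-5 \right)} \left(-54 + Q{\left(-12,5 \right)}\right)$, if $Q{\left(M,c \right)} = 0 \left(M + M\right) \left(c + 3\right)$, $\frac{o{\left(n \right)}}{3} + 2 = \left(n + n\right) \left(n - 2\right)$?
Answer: $-11016$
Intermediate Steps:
$o{\left(n \right)} = -6 + 6 n \left(-2 + n\right)$ ($o{\left(n \right)} = -6 + 3 \left(n + n\right) \left(n - 2\right) = -6 + 3 \cdot 2 n \left(-2 + n\right) = -6 + 6 n \left(-2 + n\right)$)
$Q{\left(M,c \right)} = 0$ ($Q{\left(M,c \right)} = 0 \cdot 2 M \left(3 + c\right) = 0$)
$o{\left(-5 \right)} \left(-54 + Q{\left(-12,5 \right)}\right) = \left(-6 - -60 + 6 \left(-5\right)^{2}\right) \left(-54 + 0\right) = \left(-6 + 60 + 6 \cdot 25\right) \left(-54\right) = \left(-6 + 60 + 150\right) \left(-54\right) = 204 \left(-54\right) = -11016$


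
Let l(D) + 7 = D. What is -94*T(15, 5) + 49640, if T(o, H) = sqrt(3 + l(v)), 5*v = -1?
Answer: 49640 - 94*I*sqrt(105)/5 ≈ 49640.0 - 192.64*I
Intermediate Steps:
v = -1/5 (v = (1/5)*(-1) = -1/5 ≈ -0.20000)
l(D) = -7 + D
T(o, H) = I*sqrt(105)/5 (T(o, H) = sqrt(3 + (-7 - 1/5)) = sqrt(3 - 36/5) = sqrt(-21/5) = I*sqrt(105)/5)
-94*T(15, 5) + 49640 = -94*I*sqrt(105)/5 + 49640 = 49640 - 94*I*sqrt(105)/5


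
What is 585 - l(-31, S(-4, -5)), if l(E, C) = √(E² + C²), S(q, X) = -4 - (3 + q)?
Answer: 585 - √970 ≈ 553.86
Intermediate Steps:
S(q, X) = -7 - q (S(q, X) = -4 + (-3 - q) = -7 - q)
l(E, C) = √(C² + E²)
585 - l(-31, S(-4, -5)) = 585 - √((-7 - 1*(-4))² + (-31)²) = 585 - √((-7 + 4)² + 961) = 585 - √((-3)² + 961) = 585 - √(9 + 961) = 585 - √970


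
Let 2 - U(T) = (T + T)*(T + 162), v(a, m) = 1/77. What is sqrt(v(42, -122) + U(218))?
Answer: I*sqrt(982304785)/77 ≈ 407.04*I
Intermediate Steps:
v(a, m) = 1/77
U(T) = 2 - 2*T*(162 + T) (U(T) = 2 - (T + T)*(T + 162) = 2 - 2*T*(162 + T))
sqrt(v(42, -122) + U(218)) = sqrt(1/77 + (2 - 324*218 - 2*218**2)) = sqrt(1/77 + (2 - 70632 - 2*47524)) = sqrt(1/77 + (2 - 70632 - 95048)) = sqrt(1/77 - 165678) = sqrt(-12757205/77) = I*sqrt(982304785)/77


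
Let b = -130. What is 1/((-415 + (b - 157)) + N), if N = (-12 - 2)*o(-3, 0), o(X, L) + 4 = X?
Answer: -1/604 ≈ -0.0016556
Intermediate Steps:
o(X, L) = -4 + X
N = 98 (N = (-12 - 2)*(-4 - 3) = -14*(-7) = 98)
1/((-415 + (b - 157)) + N) = 1/((-415 + (-130 - 157)) + 98) = 1/((-415 - 287) + 98) = 1/(-702 + 98) = 1/(-604) = -1/604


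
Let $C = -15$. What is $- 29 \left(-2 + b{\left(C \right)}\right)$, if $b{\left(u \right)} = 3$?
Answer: $-29$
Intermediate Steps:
$- 29 \left(-2 + b{\left(C \right)}\right) = - 29 \left(-2 + 3\right) = \left(-29\right) 1 = -29$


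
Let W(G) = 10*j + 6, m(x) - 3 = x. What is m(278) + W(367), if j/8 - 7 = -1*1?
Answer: 767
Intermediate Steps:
m(x) = 3 + x
j = 48 (j = 56 + 8*(-1*1) = 56 + 8*(-1) = 56 - 8 = 48)
W(G) = 486 (W(G) = 10*48 + 6 = 480 + 6 = 486)
m(278) + W(367) = (3 + 278) + 486 = 281 + 486 = 767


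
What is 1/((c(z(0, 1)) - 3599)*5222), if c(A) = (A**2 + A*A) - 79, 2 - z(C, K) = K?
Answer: -1/19196072 ≈ -5.2094e-8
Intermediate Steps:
z(C, K) = 2 - K
c(A) = -79 + 2*A**2 (c(A) = (A**2 + A**2) - 79 = 2*A**2 - 79 = -79 + 2*A**2)
1/((c(z(0, 1)) - 3599)*5222) = 1/((-79 + 2*(2 - 1*1)**2) - 3599*5222) = (1/5222)/((-79 + 2*(2 - 1)**2) - 3599) = (1/5222)/((-79 + 2*1**2) - 3599) = (1/5222)/((-79 + 2*1) - 3599) = (1/5222)/((-79 + 2) - 3599) = (1/5222)/(-77 - 3599) = (1/5222)/(-3676) = -1/3676*1/5222 = -1/19196072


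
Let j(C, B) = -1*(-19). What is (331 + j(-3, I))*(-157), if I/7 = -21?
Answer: -54950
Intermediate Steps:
I = -147 (I = 7*(-21) = -147)
j(C, B) = 19
(331 + j(-3, I))*(-157) = (331 + 19)*(-157) = 350*(-157) = -54950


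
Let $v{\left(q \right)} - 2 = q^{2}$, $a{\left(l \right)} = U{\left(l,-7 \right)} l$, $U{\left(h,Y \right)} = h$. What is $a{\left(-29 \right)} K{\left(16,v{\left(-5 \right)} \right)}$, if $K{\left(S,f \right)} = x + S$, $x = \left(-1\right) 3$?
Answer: $10933$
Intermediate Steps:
$x = -3$
$a{\left(l \right)} = l^{2}$ ($a{\left(l \right)} = l l = l^{2}$)
$v{\left(q \right)} = 2 + q^{2}$
$K{\left(S,f \right)} = -3 + S$
$a{\left(-29 \right)} K{\left(16,v{\left(-5 \right)} \right)} = \left(-29\right)^{2} \left(-3 + 16\right) = 841 \cdot 13 = 10933$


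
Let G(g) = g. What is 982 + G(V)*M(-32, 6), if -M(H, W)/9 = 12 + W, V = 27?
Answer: -3392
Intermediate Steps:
M(H, W) = -108 - 9*W (M(H, W) = -9*(12 + W) = -108 - 9*W)
982 + G(V)*M(-32, 6) = 982 + 27*(-108 - 9*6) = 982 + 27*(-108 - 54) = 982 + 27*(-162) = 982 - 4374 = -3392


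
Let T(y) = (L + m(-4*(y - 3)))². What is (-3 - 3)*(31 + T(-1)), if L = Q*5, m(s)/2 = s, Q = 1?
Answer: -8400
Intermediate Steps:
m(s) = 2*s
L = 5 (L = 1*5 = 5)
T(y) = (29 - 8*y)² (T(y) = (5 + 2*(-4*(y - 3)))² = (5 + 2*(-4*(-3 + y)))² = (5 + 2*(12 - 4*y))² = (5 + (24 - 8*y))² = (29 - 8*y)²)
(-3 - 3)*(31 + T(-1)) = (-3 - 3)*(31 + (-29 + 8*(-1))²) = -6*(31 + (-29 - 8)²) = -6*(31 + (-37)²) = -6*(31 + 1369) = -6*1400 = -8400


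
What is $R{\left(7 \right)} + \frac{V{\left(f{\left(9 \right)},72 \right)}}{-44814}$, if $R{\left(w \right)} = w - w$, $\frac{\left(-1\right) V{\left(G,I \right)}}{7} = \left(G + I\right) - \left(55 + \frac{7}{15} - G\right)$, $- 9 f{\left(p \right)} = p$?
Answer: $\frac{109}{48015} \approx 0.0022701$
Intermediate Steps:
$f{\left(p \right)} = - \frac{p}{9}$
$V{\left(G,I \right)} = \frac{5824}{15} - 14 G - 7 I$ ($V{\left(G,I \right)} = - 7 \left(\left(G + I\right) - \left(55 + \frac{7}{15} - G\right)\right) = - 7 \left(\left(G + I\right) + \left(\left(-55 + G\right) - \frac{7}{15}\right)\right) = - 7 \left(\left(G + I\right) + \left(- \frac{832}{15} + G\right)\right) = - 7 \left(- \frac{832}{15} + I + 2 G\right) = \frac{5824}{15} - 14 G - 7 I$)
$R{\left(w \right)} = 0$
$R{\left(7 \right)} + \frac{V{\left(f{\left(9 \right)},72 \right)}}{-44814} = 0 + \frac{\frac{5824}{15} - 14 \left(\left(- \frac{1}{9}\right) 9\right) - 504}{-44814} = 0 + \left(\frac{5824}{15} - -14 - 504\right) \left(- \frac{1}{44814}\right) = 0 + \left(\frac{5824}{15} + 14 - 504\right) \left(- \frac{1}{44814}\right) = 0 - - \frac{109}{48015} = 0 + \frac{109}{48015} = \frac{109}{48015}$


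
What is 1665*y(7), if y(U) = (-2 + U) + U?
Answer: 19980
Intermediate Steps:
y(U) = -2 + 2*U
1665*y(7) = 1665*(-2 + 2*7) = 1665*(-2 + 14) = 1665*12 = 19980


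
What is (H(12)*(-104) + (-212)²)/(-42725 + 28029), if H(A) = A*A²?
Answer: 16846/1837 ≈ 9.1704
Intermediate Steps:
H(A) = A³
(H(12)*(-104) + (-212)²)/(-42725 + 28029) = (12³*(-104) + (-212)²)/(-42725 + 28029) = (1728*(-104) + 44944)/(-14696) = (-179712 + 44944)*(-1/14696) = -134768*(-1/14696) = 16846/1837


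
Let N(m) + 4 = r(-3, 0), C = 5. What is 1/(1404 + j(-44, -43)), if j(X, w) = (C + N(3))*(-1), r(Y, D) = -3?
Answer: 1/1406 ≈ 0.00071124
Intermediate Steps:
N(m) = -7 (N(m) = -4 - 3 = -7)
j(X, w) = 2 (j(X, w) = (5 - 7)*(-1) = -2*(-1) = 2)
1/(1404 + j(-44, -43)) = 1/(1404 + 2) = 1/1406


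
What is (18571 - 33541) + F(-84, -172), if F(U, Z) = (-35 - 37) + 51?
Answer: -14991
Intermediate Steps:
F(U, Z) = -21 (F(U, Z) = -72 + 51 = -21)
(18571 - 33541) + F(-84, -172) = (18571 - 33541) - 21 = -14970 - 21 = -14991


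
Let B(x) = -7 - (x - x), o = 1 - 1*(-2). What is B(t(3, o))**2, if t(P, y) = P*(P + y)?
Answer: 49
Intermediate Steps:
o = 3 (o = 1 + 2 = 3)
B(x) = -7 (B(x) = -7 - 1*0 = -7 + 0 = -7)
B(t(3, o))**2 = (-7)**2 = 49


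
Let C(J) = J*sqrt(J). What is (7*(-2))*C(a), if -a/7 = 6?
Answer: 588*I*sqrt(42) ≈ 3810.7*I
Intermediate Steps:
a = -42 (a = -7*6 = -42)
C(J) = J**(3/2)
(7*(-2))*C(a) = (7*(-2))*(-42)**(3/2) = -(-588)*I*sqrt(42) = 588*I*sqrt(42)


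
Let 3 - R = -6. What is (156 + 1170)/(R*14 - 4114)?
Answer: -663/1994 ≈ -0.33250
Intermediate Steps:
R = 9 (R = 3 - 1*(-6) = 3 + 6 = 9)
(156 + 1170)/(R*14 - 4114) = (156 + 1170)/(9*14 - 4114) = 1326/(126 - 4114) = 1326/(-3988) = 1326*(-1/3988) = -663/1994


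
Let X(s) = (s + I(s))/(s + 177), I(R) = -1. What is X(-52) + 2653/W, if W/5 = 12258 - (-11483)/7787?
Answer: -4543147262/11933066125 ≈ -0.38072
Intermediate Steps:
W = 477322645/7787 (W = 5*(12258 - (-11483)/7787) = 5*(12258 - 1*(-11483/7787)) = 5*(12258 + 11483/7787) = 5*(95464529/7787) = 477322645/7787 ≈ 61297.)
X(s) = (-1 + s)/(177 + s) (X(s) = (s - 1)/(s + 177) = (-1 + s)/(177 + s))
X(-52) + 2653/W = (-1 - 52)/(177 - 52) + 2653/(477322645/7787) = -53/125 + 2653*(7787/477322645) = (1/125)*(-53) + 20658911/477322645 = -53/125 + 20658911/477322645 = -4543147262/11933066125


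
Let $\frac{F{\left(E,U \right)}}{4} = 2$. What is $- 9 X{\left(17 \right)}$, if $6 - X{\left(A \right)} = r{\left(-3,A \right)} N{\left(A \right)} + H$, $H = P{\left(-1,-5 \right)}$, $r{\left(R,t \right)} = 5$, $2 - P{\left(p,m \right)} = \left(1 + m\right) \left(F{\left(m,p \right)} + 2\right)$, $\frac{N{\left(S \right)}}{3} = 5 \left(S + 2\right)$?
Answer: $13149$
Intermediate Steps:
$F{\left(E,U \right)} = 8$ ($F{\left(E,U \right)} = 4 \cdot 2 = 8$)
$N{\left(S \right)} = 30 + 15 S$ ($N{\left(S \right)} = 3 \cdot 5 \left(S + 2\right) = 3 \cdot 5 \left(2 + S\right) = 3 \left(10 + 5 S\right) = 30 + 15 S$)
$P{\left(p,m \right)} = -8 - 10 m$ ($P{\left(p,m \right)} = 2 - \left(1 + m\right) \left(8 + 2\right) = 2 - \left(1 + m\right) 10 = 2 - \left(10 + 10 m\right) = -8 - 10 m$)
$H = 42$ ($H = -8 - -50 = -8 + 50 = 42$)
$X{\left(A \right)} = -186 - 75 A$ ($X{\left(A \right)} = 6 - \left(5 \left(30 + 15 A\right) + 42\right) = 6 - \left(\left(150 + 75 A\right) + 42\right) = 6 - \left(192 + 75 A\right) = -186 - 75 A$)
$- 9 X{\left(17 \right)} = - 9 \left(-186 - 1275\right) = \left(-9\right) \left(-1461\right) = 13149$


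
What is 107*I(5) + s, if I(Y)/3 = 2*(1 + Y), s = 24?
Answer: 3876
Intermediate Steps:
I(Y) = 6 + 6*Y (I(Y) = 3*(2*(1 + Y)) = 3*(2 + 2*Y) = 6 + 6*Y)
107*I(5) + s = 107*(6 + 6*5) + 24 = 107*(6 + 30) + 24 = 107*36 + 24 = 3852 + 24 = 3876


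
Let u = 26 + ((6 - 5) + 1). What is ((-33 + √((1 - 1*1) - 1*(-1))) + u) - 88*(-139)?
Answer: 12228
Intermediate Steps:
u = 28 (u = 26 + (1 + 1) = 26 + 2 = 28)
((-33 + √((1 - 1*1) - 1*(-1))) + u) - 88*(-139) = ((-33 + √((1 - 1*1) - 1*(-1))) + 28) - 88*(-139) = ((-33 + √((1 - 1) + 1)) + 28) + 12232 = ((-33 + √(0 + 1)) + 28) + 12232 = ((-33 + √1) + 28) + 12232 = ((-33 + 1) + 28) + 12232 = (-32 + 28) + 12232 = -4 + 12232 = 12228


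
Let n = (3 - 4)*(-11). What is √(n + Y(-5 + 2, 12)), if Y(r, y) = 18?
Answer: √29 ≈ 5.3852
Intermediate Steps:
n = 11 (n = -1*(-11) = 11)
√(n + Y(-5 + 2, 12)) = √(11 + 18) = √29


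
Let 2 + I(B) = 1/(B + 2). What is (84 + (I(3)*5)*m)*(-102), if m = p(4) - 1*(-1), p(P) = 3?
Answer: -4896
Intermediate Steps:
I(B) = -2 + 1/(2 + B) (I(B) = -2 + 1/(B + 2) = -2 + 1/(2 + B))
m = 4 (m = 3 - 1*(-1) = 3 + 1 = 4)
(84 + (I(3)*5)*m)*(-102) = (84 + (((-3 - 2*3)/(2 + 3))*5)*4)*(-102) = (84 + (((-3 - 6)/5)*5)*4)*(-102) = (84 + (((⅕)*(-9))*5)*4)*(-102) = (84 - 9/5*5*4)*(-102) = (84 - 9*4)*(-102) = (84 - 36)*(-102) = 48*(-102) = -4896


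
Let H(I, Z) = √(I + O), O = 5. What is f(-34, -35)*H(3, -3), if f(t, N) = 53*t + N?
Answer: -3674*√2 ≈ -5195.8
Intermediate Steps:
H(I, Z) = √(5 + I) (H(I, Z) = √(I + 5) = √(5 + I))
f(t, N) = N + 53*t
f(-34, -35)*H(3, -3) = (-35 + 53*(-34))*√(5 + 3) = (-35 - 1802)*√8 = -3674*√2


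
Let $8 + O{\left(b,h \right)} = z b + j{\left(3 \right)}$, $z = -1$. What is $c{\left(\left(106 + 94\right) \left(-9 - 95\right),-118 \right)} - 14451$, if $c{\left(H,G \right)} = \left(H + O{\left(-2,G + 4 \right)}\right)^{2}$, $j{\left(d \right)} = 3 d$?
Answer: $432500758$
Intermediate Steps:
$O{\left(b,h \right)} = 1 - b$ ($O{\left(b,h \right)} = -8 - \left(-9 + b\right) = 1 - b$)
$c{\left(H,G \right)} = \left(3 + H\right)^{2}$ ($c{\left(H,G \right)} = \left(H + \left(1 - -2\right)\right)^{2} = \left(H + \left(1 + 2\right)\right)^{2} = \left(H + 3\right)^{2} = \left(3 + H\right)^{2}$)
$c{\left(\left(106 + 94\right) \left(-9 - 95\right),-118 \right)} - 14451 = \left(3 + \left(106 + 94\right) \left(-9 - 95\right)\right)^{2} - 14451 = \left(3 + 200 \left(-104\right)\right)^{2} - 14451 = \left(3 - 20800\right)^{2} - 14451 = \left(-20797\right)^{2} - 14451 = 432515209 - 14451 = 432500758$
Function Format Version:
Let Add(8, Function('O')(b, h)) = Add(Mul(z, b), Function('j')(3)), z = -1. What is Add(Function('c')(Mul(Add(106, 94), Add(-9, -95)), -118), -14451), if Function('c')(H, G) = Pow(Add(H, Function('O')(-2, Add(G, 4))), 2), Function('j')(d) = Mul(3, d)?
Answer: 432500758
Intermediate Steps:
Function('O')(b, h) = Add(1, Mul(-1, b)) (Function('O')(b, h) = Add(-8, Add(Mul(-1, b), Mul(3, 3))) = Add(-8, Add(Mul(-1, b), 9)) = Add(-8, Add(9, Mul(-1, b))) = Add(1, Mul(-1, b)))
Function('c')(H, G) = Pow(Add(3, H), 2) (Function('c')(H, G) = Pow(Add(H, Add(1, Mul(-1, -2))), 2) = Pow(Add(H, Add(1, 2)), 2) = Pow(Add(H, 3), 2) = Pow(Add(3, H), 2))
Add(Function('c')(Mul(Add(106, 94), Add(-9, -95)), -118), -14451) = Add(Pow(Add(3, Mul(Add(106, 94), Add(-9, -95))), 2), -14451) = Add(Pow(Add(3, Mul(200, -104)), 2), -14451) = Add(Pow(Add(3, -20800), 2), -14451) = Add(Pow(-20797, 2), -14451) = Add(432515209, -14451) = 432500758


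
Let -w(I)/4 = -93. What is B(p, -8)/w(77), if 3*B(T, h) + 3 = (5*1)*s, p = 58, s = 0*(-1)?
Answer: -1/372 ≈ -0.0026882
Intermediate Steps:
w(I) = 372 (w(I) = -4*(-93) = 372)
s = 0
B(T, h) = -1 (B(T, h) = -1 + ((5*1)*0)/3 = -1 + (5*0)/3 = -1 + (⅓)*0 = -1 + 0 = -1)
B(p, -8)/w(77) = -1/372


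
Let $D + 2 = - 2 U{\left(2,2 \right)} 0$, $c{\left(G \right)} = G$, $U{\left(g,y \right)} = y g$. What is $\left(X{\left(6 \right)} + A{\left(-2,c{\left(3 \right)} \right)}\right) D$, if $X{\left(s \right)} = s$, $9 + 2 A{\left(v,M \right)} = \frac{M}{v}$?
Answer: $- \frac{3}{2} \approx -1.5$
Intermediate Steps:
$U{\left(g,y \right)} = g y$
$D = -2$ ($D = -2 + - 2 \cdot 2 \cdot 2 \cdot 0 = -2 + \left(-2\right) 4 \cdot 0 = -2 - 0 = -2 + 0 = -2$)
$A{\left(v,M \right)} = - \frac{9}{2} + \frac{M}{2 v}$ ($A{\left(v,M \right)} = - \frac{9}{2} + \frac{M \frac{1}{v}}{2} = - \frac{9}{2} + \frac{M}{2 v}$)
$\left(X{\left(6 \right)} + A{\left(-2,c{\left(3 \right)} \right)}\right) D = \left(6 + \frac{3 - -18}{2 \left(-2\right)}\right) \left(-2\right) = \left(6 + \frac{1}{2} \left(- \frac{1}{2}\right) \left(3 + 18\right)\right) \left(-2\right) = \left(6 + \frac{1}{2} \left(- \frac{1}{2}\right) 21\right) \left(-2\right) = \left(6 - \frac{21}{4}\right) \left(-2\right) = \frac{3}{4} \left(-2\right) = - \frac{3}{2}$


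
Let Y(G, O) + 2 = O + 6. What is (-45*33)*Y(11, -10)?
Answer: 8910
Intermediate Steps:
Y(G, O) = 4 + O (Y(G, O) = -2 + (O + 6) = -2 + (6 + O) = 4 + O)
(-45*33)*Y(11, -10) = (-45*33)*(4 - 10) = -1485*(-6) = 8910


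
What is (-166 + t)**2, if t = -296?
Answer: 213444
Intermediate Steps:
(-166 + t)**2 = (-166 - 296)**2 = (-462)**2 = 213444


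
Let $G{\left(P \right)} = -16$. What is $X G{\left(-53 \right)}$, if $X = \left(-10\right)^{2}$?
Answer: $-1600$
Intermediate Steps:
$X = 100$
$X G{\left(-53 \right)} = 100 \left(-16\right) = -1600$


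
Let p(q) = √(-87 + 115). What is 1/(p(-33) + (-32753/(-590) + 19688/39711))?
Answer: 30745823941435470/1706683000089229009 - 1097882003320200*√7/1706683000089229009 ≈ 0.016313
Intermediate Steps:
p(q) = 2*√7 (p(q) = √28 = 2*√7)
1/(p(-33) + (-32753/(-590) + 19688/39711)) = 1/(2*√7 + (-32753/(-590) + 19688/39711)) = 1/(2*√7 + (-32753*(-1/590) + 19688*(1/39711))) = 1/(2*√7 + (32753/590 + 19688/39711)) = 1/(2*√7 + 1312270303/23429490) = 1/(1312270303/23429490 + 2*√7)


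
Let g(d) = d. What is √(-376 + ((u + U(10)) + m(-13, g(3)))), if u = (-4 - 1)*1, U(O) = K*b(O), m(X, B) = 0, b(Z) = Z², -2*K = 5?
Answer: I*√631 ≈ 25.12*I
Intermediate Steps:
K = -5/2 (K = -½*5 = -5/2 ≈ -2.5000)
U(O) = -5*O²/2
u = -5 (u = -5*1 = -5)
√(-376 + ((u + U(10)) + m(-13, g(3)))) = √(-376 + ((-5 - 5/2*10²) + 0)) = √(-376 + ((-5 - 5/2*100) + 0)) = √(-376 + ((-5 - 250) + 0)) = √(-376 + (-255 + 0)) = √(-376 - 255) = √(-631) = I*√631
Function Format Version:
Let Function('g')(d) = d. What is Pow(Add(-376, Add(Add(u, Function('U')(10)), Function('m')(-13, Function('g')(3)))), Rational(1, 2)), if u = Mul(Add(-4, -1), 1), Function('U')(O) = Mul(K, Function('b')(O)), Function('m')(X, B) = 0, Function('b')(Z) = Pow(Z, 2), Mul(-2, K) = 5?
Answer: Mul(I, Pow(631, Rational(1, 2))) ≈ Mul(25.120, I)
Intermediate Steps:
K = Rational(-5, 2) (K = Mul(Rational(-1, 2), 5) = Rational(-5, 2) ≈ -2.5000)
Function('U')(O) = Mul(Rational(-5, 2), Pow(O, 2))
u = -5 (u = Mul(-5, 1) = -5)
Pow(Add(-376, Add(Add(u, Function('U')(10)), Function('m')(-13, Function('g')(3)))), Rational(1, 2)) = Pow(Add(-376, Add(Add(-5, Mul(Rational(-5, 2), Pow(10, 2))), 0)), Rational(1, 2)) = Pow(Add(-376, Add(Add(-5, Mul(Rational(-5, 2), 100)), 0)), Rational(1, 2)) = Pow(Add(-376, Add(Add(-5, -250), 0)), Rational(1, 2)) = Pow(Add(-376, Add(-255, 0)), Rational(1, 2)) = Pow(Add(-376, -255), Rational(1, 2)) = Pow(-631, Rational(1, 2)) = Mul(I, Pow(631, Rational(1, 2)))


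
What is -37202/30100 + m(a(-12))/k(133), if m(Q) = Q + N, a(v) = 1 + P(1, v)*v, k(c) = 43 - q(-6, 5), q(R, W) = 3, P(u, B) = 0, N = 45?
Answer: -2587/30100 ≈ -0.085947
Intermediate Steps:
k(c) = 40 (k(c) = 43 - 1*3 = 43 - 3 = 40)
a(v) = 1 (a(v) = 1 + 0*v = 1 + 0 = 1)
m(Q) = 45 + Q (m(Q) = Q + 45 = 45 + Q)
-37202/30100 + m(a(-12))/k(133) = -37202/30100 + (45 + 1)/40 = -37202*1/30100 + 46*(1/40) = -18601/15050 + 23/20 = -2587/30100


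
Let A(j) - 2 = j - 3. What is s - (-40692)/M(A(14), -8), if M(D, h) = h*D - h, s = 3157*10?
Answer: 249169/8 ≈ 31146.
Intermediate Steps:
s = 31570
A(j) = -1 + j (A(j) = 2 + (j - 3) = 2 + (-3 + j) = -1 + j)
M(D, h) = -h + D*h (M(D, h) = D*h - h = -h + D*h)
s - (-40692)/M(A(14), -8) = 31570 - (-40692)/((-8*(-1 + (-1 + 14)))) = 31570 - (-40692)/((-8*(-1 + 13))) = 31570 - (-40692)/((-8*12)) = 31570 - (-40692)/(-96) = 31570 - (-40692)*(-1)/96 = 31570 - 1*3391/8 = 31570 - 3391/8 = 249169/8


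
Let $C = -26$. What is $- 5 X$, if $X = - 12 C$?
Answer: $-1560$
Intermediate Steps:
$X = 312$ ($X = \left(-12\right) \left(-26\right) = 312$)
$- 5 X = \left(-5\right) 312 = -1560$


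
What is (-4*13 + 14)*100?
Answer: -3800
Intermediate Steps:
(-4*13 + 14)*100 = (-52 + 14)*100 = -38*100 = -3800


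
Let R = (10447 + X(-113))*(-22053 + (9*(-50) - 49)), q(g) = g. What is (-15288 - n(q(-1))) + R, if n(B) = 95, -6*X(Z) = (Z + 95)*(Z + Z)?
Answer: -220325871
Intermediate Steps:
X(Z) = -Z*(95 + Z)/3 (X(Z) = -(Z + 95)*(Z + Z)/6 = -(95 + Z)*2*Z/6 = -Z*(95 + Z)/3)
R = -220310488 (R = (10447 - 1/3*(-113)*(95 - 113))*(-22053 + (9*(-50) - 49)) = (10447 - 1/3*(-113)*(-18))*(-22053 + (-450 - 49)) = (10447 - 678)*(-22053 - 499) = 9769*(-22552) = -220310488)
(-15288 - n(q(-1))) + R = (-15288 - 1*95) - 220310488 = (-15288 - 95) - 220310488 = -15383 - 220310488 = -220325871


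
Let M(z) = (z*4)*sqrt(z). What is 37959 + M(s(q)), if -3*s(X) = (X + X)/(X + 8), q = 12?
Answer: 37959 - 8*I*sqrt(10)/25 ≈ 37959.0 - 1.0119*I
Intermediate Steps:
s(X) = -2*X/(3*(8 + X)) (s(X) = -(X + X)/(3*(X + 8)) = -2*X/(3*(8 + X)))
M(z) = 4*z**(3/2) (M(z) = (4*z)*sqrt(z) = 4*z**(3/2))
37959 + M(s(q)) = 37959 + 4*(-2*12/(24 + 3*12))**(3/2) = 37959 + 4*(-2*12/(24 + 36))**(3/2) = 37959 + 4*(-2*12/60)**(3/2) = 37959 + 4*(-2*12*1/60)**(3/2) = 37959 + 4*(-2/5)**(3/2) = 37959 + 4*(-2*I*sqrt(10)/25) = 37959 - 8*I*sqrt(10)/25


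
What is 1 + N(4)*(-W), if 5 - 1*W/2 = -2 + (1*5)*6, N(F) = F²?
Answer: 737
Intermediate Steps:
W = -46 (W = 10 - 2*(-2 + (1*5)*6) = 10 - 2*(-2 + 5*6) = 10 - 2*(-2 + 30) = 10 - 2*28 = 10 - 56 = -46)
1 + N(4)*(-W) = 1 + 4²*(-1*(-46)) = 1 + 16*46 = 1 + 736 = 737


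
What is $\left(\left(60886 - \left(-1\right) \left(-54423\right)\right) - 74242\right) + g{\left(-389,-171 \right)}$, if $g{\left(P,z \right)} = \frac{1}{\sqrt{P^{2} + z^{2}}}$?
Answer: $-67779 + \frac{\sqrt{180562}}{180562} \approx -67779.0$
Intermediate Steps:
$g{\left(P,z \right)} = \frac{1}{\sqrt{P^{2} + z^{2}}}$
$\left(\left(60886 - \left(-1\right) \left(-54423\right)\right) - 74242\right) + g{\left(-389,-171 \right)} = \left(\left(60886 - \left(-1\right) \left(-54423\right)\right) - 74242\right) + \frac{1}{\sqrt{\left(-389\right)^{2} + \left(-171\right)^{2}}} = \left(\left(60886 - 54423\right) - 74242\right) + \frac{1}{\sqrt{151321 + 29241}} = \left(\left(60886 - 54423\right) - 74242\right) + \frac{1}{\sqrt{180562}} = \left(6463 - 74242\right) + \frac{\sqrt{180562}}{180562} = -67779 + \frac{\sqrt{180562}}{180562}$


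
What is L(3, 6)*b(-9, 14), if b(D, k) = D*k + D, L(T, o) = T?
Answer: -405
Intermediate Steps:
b(D, k) = D + D*k
L(3, 6)*b(-9, 14) = 3*(-9*(1 + 14)) = 3*(-9*15) = 3*(-135) = -405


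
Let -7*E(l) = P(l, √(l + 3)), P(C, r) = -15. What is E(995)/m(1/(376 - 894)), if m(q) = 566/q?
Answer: -15/2052316 ≈ -7.3088e-6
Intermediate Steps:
E(l) = 15/7 (E(l) = -⅐*(-15) = 15/7)
E(995)/m(1/(376 - 894)) = 15/(7*((566/(1/(376 - 894))))) = 15/(7*((566/(1/(-518))))) = 15/(7*((566/(-1/518)))) = 15/(7*((566*(-518)))) = (15/7)/(-293188) = (15/7)*(-1/293188) = -15/2052316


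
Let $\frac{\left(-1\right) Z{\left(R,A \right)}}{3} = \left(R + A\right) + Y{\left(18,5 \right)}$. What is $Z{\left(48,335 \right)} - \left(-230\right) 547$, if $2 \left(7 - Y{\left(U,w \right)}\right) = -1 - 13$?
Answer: $124619$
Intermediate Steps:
$Y{\left(U,w \right)} = 14$ ($Y{\left(U,w \right)} = 7 - \frac{-1 - 13}{2} = 7 - -7 = 7 + 7 = 14$)
$Z{\left(R,A \right)} = -42 - 3 A - 3 R$ ($Z{\left(R,A \right)} = - 3 \left(\left(R + A\right) + 14\right) = - 3 \left(\left(A + R\right) + 14\right) = - 3 \left(14 + A + R\right) = -42 - 3 A - 3 R$)
$Z{\left(48,335 \right)} - \left(-230\right) 547 = \left(-42 - 1005 - 144\right) - \left(-230\right) 547 = \left(-42 - 1005 - 144\right) - -125810 = -1191 + 125810 = 124619$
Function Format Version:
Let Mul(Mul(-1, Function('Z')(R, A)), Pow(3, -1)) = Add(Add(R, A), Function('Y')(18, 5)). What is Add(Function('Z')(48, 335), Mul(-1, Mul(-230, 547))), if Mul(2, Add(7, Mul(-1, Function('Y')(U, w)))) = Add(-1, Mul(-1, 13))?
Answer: 124619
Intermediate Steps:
Function('Y')(U, w) = 14 (Function('Y')(U, w) = Add(7, Mul(Rational(-1, 2), Add(-1, Mul(-1, 13)))) = Add(7, Mul(Rational(-1, 2), Add(-1, -13))) = Add(7, Mul(Rational(-1, 2), -14)) = Add(7, 7) = 14)
Function('Z')(R, A) = Add(-42, Mul(-3, A), Mul(-3, R)) (Function('Z')(R, A) = Mul(-3, Add(Add(R, A), 14)) = Mul(-3, Add(Add(A, R), 14)) = Mul(-3, Add(14, A, R)) = Add(-42, Mul(-3, A), Mul(-3, R)))
Add(Function('Z')(48, 335), Mul(-1, Mul(-230, 547))) = Add(Add(-42, Mul(-3, 335), Mul(-3, 48)), Mul(-1, Mul(-230, 547))) = Add(Add(-42, -1005, -144), Mul(-1, -125810)) = Add(-1191, 125810) = 124619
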